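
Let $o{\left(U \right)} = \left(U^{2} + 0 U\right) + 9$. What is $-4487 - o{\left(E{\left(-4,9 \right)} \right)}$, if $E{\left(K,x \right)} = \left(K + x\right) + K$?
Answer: $-4497$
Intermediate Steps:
$E{\left(K,x \right)} = x + 2 K$
$o{\left(U \right)} = 9 + U^{2}$ ($o{\left(U \right)} = \left(U^{2} + 0\right) + 9 = U^{2} + 9 = 9 + U^{2}$)
$-4487 - o{\left(E{\left(-4,9 \right)} \right)} = -4487 - \left(9 + \left(9 + 2 \left(-4\right)\right)^{2}\right) = -4487 - \left(9 + \left(9 - 8\right)^{2}\right) = -4487 - \left(9 + 1^{2}\right) = -4487 - \left(9 + 1\right) = -4487 - 10 = -4497$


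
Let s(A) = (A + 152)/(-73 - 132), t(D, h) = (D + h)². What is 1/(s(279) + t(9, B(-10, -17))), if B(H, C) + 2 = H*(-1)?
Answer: 205/58814 ≈ 0.0034856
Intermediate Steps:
B(H, C) = -2 - H (B(H, C) = -2 + H*(-1) = -2 - H)
s(A) = -152/205 - A/205 (s(A) = (152 + A)/(-205) = (152 + A)*(-1/205) = -152/205 - A/205)
1/(s(279) + t(9, B(-10, -17))) = 1/((-152/205 - 1/205*279) + (9 + (-2 - 1*(-10)))²) = 1/((-152/205 - 279/205) + (9 + (-2 + 10))²) = 1/(-431/205 + (9 + 8)²) = 1/(-431/205 + 17²) = 1/(-431/205 + 289) = 1/(58814/205) = 205/58814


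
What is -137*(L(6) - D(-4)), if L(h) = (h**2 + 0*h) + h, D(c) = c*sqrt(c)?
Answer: -5754 - 1096*I ≈ -5754.0 - 1096.0*I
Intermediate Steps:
D(c) = c**(3/2)
L(h) = h + h**2 (L(h) = (h**2 + 0) + h = h**2 + h = h + h**2)
-137*(L(6) - D(-4)) = -137*(6*(1 + 6) - (-4)**(3/2)) = -137*(6*7 - (-8)*I) = -137*(42 + 8*I) = -5754 - 1096*I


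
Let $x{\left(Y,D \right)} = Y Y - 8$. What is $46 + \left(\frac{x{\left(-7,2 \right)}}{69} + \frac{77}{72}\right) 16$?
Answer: $\frac{15032}{207} \approx 72.618$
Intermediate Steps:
$x{\left(Y,D \right)} = -8 + Y^{2}$ ($x{\left(Y,D \right)} = Y^{2} - 8 = -8 + Y^{2}$)
$46 + \left(\frac{x{\left(-7,2 \right)}}{69} + \frac{77}{72}\right) 16 = 46 + \left(\frac{-8 + \left(-7\right)^{2}}{69} + \frac{77}{72}\right) 16 = 46 + \left(\left(-8 + 49\right) \frac{1}{69} + 77 \cdot \frac{1}{72}\right) 16 = 46 + \left(41 \cdot \frac{1}{69} + \frac{77}{72}\right) 16 = 46 + \left(\frac{41}{69} + \frac{77}{72}\right) 16 = 46 + \frac{2755}{1656} \cdot 16 = 46 + \frac{5510}{207} = \frac{15032}{207}$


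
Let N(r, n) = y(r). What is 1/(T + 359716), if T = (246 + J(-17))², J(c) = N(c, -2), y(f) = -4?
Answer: 1/418280 ≈ 2.3907e-6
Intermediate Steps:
N(r, n) = -4
J(c) = -4
T = 58564 (T = (246 - 4)² = 242² = 58564)
1/(T + 359716) = 1/(58564 + 359716) = 1/418280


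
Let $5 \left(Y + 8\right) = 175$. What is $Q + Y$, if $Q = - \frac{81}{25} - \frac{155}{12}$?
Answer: $\frac{3253}{300} \approx 10.843$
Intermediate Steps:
$Y = 27$ ($Y = -8 + \frac{1}{5} \cdot 175 = -8 + 35 = 27$)
$Q = - \frac{4847}{300}$ ($Q = \left(-81\right) \frac{1}{25} - \frac{155}{12} = - \frac{81}{25} - \frac{155}{12} = - \frac{4847}{300} \approx -16.157$)
$Q + Y = - \frac{4847}{300} + 27 = \frac{3253}{300}$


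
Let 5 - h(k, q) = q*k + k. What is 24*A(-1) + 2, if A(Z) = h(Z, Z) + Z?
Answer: 98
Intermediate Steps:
h(k, q) = 5 - k - k*q (h(k, q) = 5 - (q*k + k) = 5 - (k*q + k) = 5 - (k + k*q) = 5 + (-k - k*q) = 5 - k - k*q)
A(Z) = 5 - Z² (A(Z) = (5 - Z - Z*Z) + Z = (5 - Z - Z²) + Z = 5 - Z²)
24*A(-1) + 2 = 24*(5 - 1*(-1)²) + 2 = 24*(5 - 1*1) + 2 = 24*(5 - 1) + 2 = 24*4 + 2 = 96 + 2 = 98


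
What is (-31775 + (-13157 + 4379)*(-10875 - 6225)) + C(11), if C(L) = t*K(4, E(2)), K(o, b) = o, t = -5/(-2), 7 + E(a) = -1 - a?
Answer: 150072035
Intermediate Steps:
E(a) = -8 - a (E(a) = -7 + (-1 - a) = -8 - a)
t = 5/2 (t = -5*(-½) = 5/2 ≈ 2.5000)
C(L) = 10 (C(L) = (5/2)*4 = 10)
(-31775 + (-13157 + 4379)*(-10875 - 6225)) + C(11) = (-31775 + (-13157 + 4379)*(-10875 - 6225)) + 10 = (-31775 - 8778*(-17100)) + 10 = (-31775 + 150103800) + 10 = 150072025 + 10 = 150072035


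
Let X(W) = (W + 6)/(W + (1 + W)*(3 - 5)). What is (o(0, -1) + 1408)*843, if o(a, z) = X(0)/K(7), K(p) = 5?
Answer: 5932191/5 ≈ 1.1864e+6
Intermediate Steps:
X(W) = (6 + W)/(-2 - W) (X(W) = (6 + W)/(W + (1 + W)*(-2)) = (6 + W)/(W + (-2 - 2*W)) = (6 + W)/(-2 - W))
o(a, z) = -3/5 (o(a, z) = ((-6 - 1*0)/(2 + 0))/5 = ((-6 + 0)/2)*(1/5) = ((1/2)*(-6))*(1/5) = -3*1/5 = -3/5)
(o(0, -1) + 1408)*843 = (-3/5 + 1408)*843 = (7037/5)*843 = 5932191/5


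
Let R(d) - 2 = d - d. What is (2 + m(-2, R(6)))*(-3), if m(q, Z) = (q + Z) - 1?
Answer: -3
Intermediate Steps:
R(d) = 2 (R(d) = 2 + (d - d) = 2 + 0 = 2)
m(q, Z) = -1 + Z + q (m(q, Z) = (Z + q) - 1 = -1 + Z + q)
(2 + m(-2, R(6)))*(-3) = (2 + (-1 + 2 - 2))*(-3) = (2 - 1)*(-3) = 1*(-3) = -3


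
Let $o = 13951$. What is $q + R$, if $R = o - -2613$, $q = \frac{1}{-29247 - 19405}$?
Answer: $\frac{805871727}{48652} \approx 16564.0$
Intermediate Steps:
$q = - \frac{1}{48652}$ ($q = \frac{1}{-48652} = - \frac{1}{48652} \approx -2.0554 \cdot 10^{-5}$)
$R = 16564$ ($R = 13951 - -2613 = 13951 + 2613 = 16564$)
$q + R = - \frac{1}{48652} + 16564 = \frac{805871727}{48652}$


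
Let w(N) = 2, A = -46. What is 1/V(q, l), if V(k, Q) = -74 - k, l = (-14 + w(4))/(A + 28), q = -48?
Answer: -1/26 ≈ -0.038462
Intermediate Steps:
l = ⅔ (l = (-14 + 2)/(-46 + 28) = -12/(-18) = -12*(-1/18) = ⅔ ≈ 0.66667)
1/V(q, l) = 1/(-74 - 1*(-48)) = 1/(-74 + 48) = 1/(-26) = -1/26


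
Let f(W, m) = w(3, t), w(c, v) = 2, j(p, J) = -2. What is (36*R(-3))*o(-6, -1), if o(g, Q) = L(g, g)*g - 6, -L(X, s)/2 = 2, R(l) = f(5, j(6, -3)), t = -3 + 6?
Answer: 1296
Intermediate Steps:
t = 3
f(W, m) = 2
R(l) = 2
L(X, s) = -4 (L(X, s) = -2*2 = -4)
o(g, Q) = -6 - 4*g (o(g, Q) = -4*g - 6 = -6 - 4*g)
(36*R(-3))*o(-6, -1) = (36*2)*(-6 - 4*(-6)) = 72*(-6 + 24) = 72*18 = 1296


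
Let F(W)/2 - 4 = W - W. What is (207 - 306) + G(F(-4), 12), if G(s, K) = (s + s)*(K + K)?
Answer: 285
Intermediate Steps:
F(W) = 8 (F(W) = 8 + 2*(W - W) = 8 + 2*0 = 8 + 0 = 8)
G(s, K) = 4*K*s (G(s, K) = (2*s)*(2*K) = 4*K*s)
(207 - 306) + G(F(-4), 12) = (207 - 306) + 4*12*8 = -99 + 384 = 285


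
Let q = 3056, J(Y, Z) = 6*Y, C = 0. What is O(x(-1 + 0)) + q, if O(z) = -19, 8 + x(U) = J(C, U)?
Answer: 3037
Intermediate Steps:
x(U) = -8 (x(U) = -8 + 6*0 = -8 + 0 = -8)
O(x(-1 + 0)) + q = -19 + 3056 = 3037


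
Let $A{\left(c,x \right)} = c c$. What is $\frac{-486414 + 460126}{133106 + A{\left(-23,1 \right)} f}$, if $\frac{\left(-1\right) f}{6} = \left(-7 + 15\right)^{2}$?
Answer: $\frac{13144}{35015} \approx 0.37538$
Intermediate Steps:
$A{\left(c,x \right)} = c^{2}$
$f = -384$ ($f = - 6 \left(-7 + 15\right)^{2} = - 6 \cdot 8^{2} = \left(-6\right) 64 = -384$)
$\frac{-486414 + 460126}{133106 + A{\left(-23,1 \right)} f} = \frac{-486414 + 460126}{133106 + \left(-23\right)^{2} \left(-384\right)} = - \frac{26288}{133106 + 529 \left(-384\right)} = - \frac{26288}{133106 - 203136} = - \frac{26288}{-70030} = \left(-26288\right) \left(- \frac{1}{70030}\right) = \frac{13144}{35015}$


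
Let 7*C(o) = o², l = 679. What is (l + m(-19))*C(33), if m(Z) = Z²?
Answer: 1132560/7 ≈ 1.6179e+5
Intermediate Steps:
C(o) = o²/7
(l + m(-19))*C(33) = (679 + (-19)²)*((⅐)*33²) = (679 + 361)*((⅐)*1089) = 1040*(1089/7) = 1132560/7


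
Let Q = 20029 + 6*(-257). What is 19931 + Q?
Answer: 38418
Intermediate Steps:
Q = 18487 (Q = 20029 - 1542 = 18487)
19931 + Q = 19931 + 18487 = 38418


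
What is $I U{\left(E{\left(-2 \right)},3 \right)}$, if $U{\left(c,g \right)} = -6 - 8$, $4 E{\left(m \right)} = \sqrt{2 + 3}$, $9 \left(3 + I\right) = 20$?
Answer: $\frac{98}{9} \approx 10.889$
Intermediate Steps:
$I = - \frac{7}{9}$ ($I = -3 + \frac{1}{9} \cdot 20 = -3 + \frac{20}{9} = - \frac{7}{9} \approx -0.77778$)
$E{\left(m \right)} = \frac{\sqrt{5}}{4}$ ($E{\left(m \right)} = \frac{\sqrt{2 + 3}}{4} = \frac{\sqrt{5}}{4}$)
$U{\left(c,g \right)} = -14$
$I U{\left(E{\left(-2 \right)},3 \right)} = \left(- \frac{7}{9}\right) \left(-14\right) = \frac{98}{9}$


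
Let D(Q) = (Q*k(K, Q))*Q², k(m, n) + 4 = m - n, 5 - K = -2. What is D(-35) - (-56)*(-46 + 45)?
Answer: -1629306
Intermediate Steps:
K = 7 (K = 5 - 1*(-2) = 5 + 2 = 7)
k(m, n) = -4 + m - n (k(m, n) = -4 + (m - n) = -4 + m - n)
D(Q) = Q³*(3 - Q) (D(Q) = (Q*(-4 + 7 - Q))*Q² = (Q*(3 - Q))*Q² = Q³*(3 - Q))
D(-35) - (-56)*(-46 + 45) = (-35)³*(3 - 1*(-35)) - (-56)*(-46 + 45) = -42875*(3 + 35) - (-56)*(-1) = -42875*38 - 1*56 = -1629250 - 56 = -1629306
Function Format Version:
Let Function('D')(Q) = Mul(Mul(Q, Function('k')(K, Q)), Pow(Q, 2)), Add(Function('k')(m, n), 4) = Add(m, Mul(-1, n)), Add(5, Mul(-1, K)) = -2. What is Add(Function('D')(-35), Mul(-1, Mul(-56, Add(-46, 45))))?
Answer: -1629306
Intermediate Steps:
K = 7 (K = Add(5, Mul(-1, -2)) = Add(5, 2) = 7)
Function('k')(m, n) = Add(-4, m, Mul(-1, n)) (Function('k')(m, n) = Add(-4, Add(m, Mul(-1, n))) = Add(-4, m, Mul(-1, n)))
Function('D')(Q) = Mul(Pow(Q, 3), Add(3, Mul(-1, Q))) (Function('D')(Q) = Mul(Mul(Q, Add(-4, 7, Mul(-1, Q))), Pow(Q, 2)) = Mul(Mul(Q, Add(3, Mul(-1, Q))), Pow(Q, 2)) = Mul(Pow(Q, 3), Add(3, Mul(-1, Q))))
Add(Function('D')(-35), Mul(-1, Mul(-56, Add(-46, 45)))) = Add(Mul(Pow(-35, 3), Add(3, Mul(-1, -35))), Mul(-1, Mul(-56, Add(-46, 45)))) = Add(Mul(-42875, Add(3, 35)), Mul(-1, Mul(-56, -1))) = Add(Mul(-42875, 38), Mul(-1, 56)) = Add(-1629250, -56) = -1629306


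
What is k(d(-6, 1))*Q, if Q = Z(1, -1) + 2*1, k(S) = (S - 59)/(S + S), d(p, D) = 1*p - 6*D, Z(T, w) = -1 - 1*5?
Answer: -71/6 ≈ -11.833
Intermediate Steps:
Z(T, w) = -6 (Z(T, w) = -1 - 5 = -6)
d(p, D) = p - 6*D
k(S) = (-59 + S)/(2*S) (k(S) = (-59 + S)/((2*S)) = (-59 + S)*(1/(2*S)) = (-59 + S)/(2*S))
Q = -4 (Q = -6 + 2*1 = -6 + 2 = -4)
k(d(-6, 1))*Q = ((-59 + (-6 - 6*1))/(2*(-6 - 6*1)))*(-4) = ((-59 + (-6 - 6))/(2*(-6 - 6)))*(-4) = ((1/2)*(-59 - 12)/(-12))*(-4) = ((1/2)*(-1/12)*(-71))*(-4) = (71/24)*(-4) = -71/6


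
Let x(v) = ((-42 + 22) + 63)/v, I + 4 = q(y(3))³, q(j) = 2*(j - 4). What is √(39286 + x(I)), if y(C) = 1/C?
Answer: √1136261298895/5378 ≈ 198.21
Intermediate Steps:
y(C) = 1/C
q(j) = -8 + 2*j (q(j) = 2*(-4 + j) = -8 + 2*j)
I = -10756/27 (I = -4 + (-8 + 2/3)³ = -4 + (-8 + 2*(⅓))³ = -4 + (-8 + ⅔)³ = -4 + (-22/3)³ = -4 - 10648/27 = -10756/27 ≈ -398.37)
x(v) = 43/v (x(v) = (-20 + 63)/v = 43/v)
√(39286 + x(I)) = √(39286 + 43/(-10756/27)) = √(39286 + 43*(-27/10756)) = √(39286 - 1161/10756) = √(422559055/10756) = √1136261298895/5378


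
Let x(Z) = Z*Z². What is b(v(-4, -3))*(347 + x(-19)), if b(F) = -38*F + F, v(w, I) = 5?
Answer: 1204720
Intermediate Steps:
x(Z) = Z³
b(F) = -37*F
b(v(-4, -3))*(347 + x(-19)) = (-37*5)*(347 + (-19)³) = -185*(347 - 6859) = -185*(-6512) = 1204720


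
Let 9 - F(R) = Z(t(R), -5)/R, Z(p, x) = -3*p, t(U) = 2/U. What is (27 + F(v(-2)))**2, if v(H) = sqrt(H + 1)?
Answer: 900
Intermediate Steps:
v(H) = sqrt(1 + H)
F(R) = 9 + 6/R**2 (F(R) = 9 - (-6/R)/R = 9 - (-6)/R**2 = 9 + 6/R**2)
(27 + F(v(-2)))**2 = (27 + (9 + 6/(sqrt(1 - 2))**2))**2 = (27 + (9 + 6/(sqrt(-1))**2))**2 = (27 + (9 + 6/I**2))**2 = (27 + (9 + 6*(-1)))**2 = (27 + (9 - 6))**2 = (27 + 3)**2 = 30**2 = 900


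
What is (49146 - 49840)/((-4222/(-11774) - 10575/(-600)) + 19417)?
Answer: -32684624/915309987 ≈ -0.035709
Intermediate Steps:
(49146 - 49840)/((-4222/(-11774) - 10575/(-600)) + 19417) = -694/((-4222*(-1/11774) - 10575*(-1/600)) + 19417) = -694/((2111/5887 + 141/8) + 19417) = -694/(846955/47096 + 19417) = -694/915309987/47096 = -694*47096/915309987 = -32684624/915309987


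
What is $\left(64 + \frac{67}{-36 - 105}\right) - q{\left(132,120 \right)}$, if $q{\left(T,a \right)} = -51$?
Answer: $\frac{16148}{141} \approx 114.52$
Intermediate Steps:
$\left(64 + \frac{67}{-36 - 105}\right) - q{\left(132,120 \right)} = \left(64 + \frac{67}{-36 - 105}\right) - -51 = \left(64 + \frac{67}{-141}\right) + 51 = \left(64 + 67 \left(- \frac{1}{141}\right)\right) + 51 = \left(64 - \frac{67}{141}\right) + 51 = \frac{8957}{141} + 51 = \frac{16148}{141}$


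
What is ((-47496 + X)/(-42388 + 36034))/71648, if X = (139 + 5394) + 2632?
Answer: 39331/455251392 ≈ 8.6394e-5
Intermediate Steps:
X = 8165 (X = 5533 + 2632 = 8165)
((-47496 + X)/(-42388 + 36034))/71648 = ((-47496 + 8165)/(-42388 + 36034))/71648 = -39331/(-6354)*(1/71648) = -39331*(-1/6354)*(1/71648) = (39331/6354)*(1/71648) = 39331/455251392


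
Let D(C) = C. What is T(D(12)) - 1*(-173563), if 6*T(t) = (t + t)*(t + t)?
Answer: 173659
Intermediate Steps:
T(t) = 2*t²/3 (T(t) = ((t + t)*(t + t))/6 = ((2*t)*(2*t))/6 = (4*t²)/6 = 2*t²/3)
T(D(12)) - 1*(-173563) = (⅔)*12² - 1*(-173563) = (⅔)*144 + 173563 = 96 + 173563 = 173659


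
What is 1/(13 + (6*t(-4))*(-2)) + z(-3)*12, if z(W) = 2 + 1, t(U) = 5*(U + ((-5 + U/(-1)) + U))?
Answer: 19909/553 ≈ 36.002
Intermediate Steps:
t(U) = -25 + 5*U (t(U) = 5*(U + ((-5 + U*(-1)) + U)) = 5*(U + ((-5 - U) + U)) = 5*(U - 5) = 5*(-5 + U) = -25 + 5*U)
z(W) = 3
1/(13 + (6*t(-4))*(-2)) + z(-3)*12 = 1/(13 + (6*(-25 + 5*(-4)))*(-2)) + 3*12 = 1/(13 + (6*(-25 - 20))*(-2)) + 36 = 1/(13 + (6*(-45))*(-2)) + 36 = 1/(13 - 270*(-2)) + 36 = 1/(13 + 540) + 36 = 1/553 + 36 = 19909/553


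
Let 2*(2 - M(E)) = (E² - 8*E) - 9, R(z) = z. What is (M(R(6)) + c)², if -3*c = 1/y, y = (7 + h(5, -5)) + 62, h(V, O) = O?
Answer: 5755201/36864 ≈ 156.12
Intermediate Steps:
M(E) = 13/2 + 4*E - E²/2 (M(E) = 2 - ((E² - 8*E) - 9)/2 = 2 - (-9 + E² - 8*E)/2 = 2 + (9/2 + 4*E - E²/2) = 13/2 + 4*E - E²/2)
y = 64 (y = (7 - 5) + 62 = 2 + 62 = 64)
c = -1/192 (c = -⅓/64 = -⅓*1/64 = -1/192 ≈ -0.0052083)
(M(R(6)) + c)² = ((13/2 + 4*6 - ½*6²) - 1/192)² = ((13/2 + 24 - ½*36) - 1/192)² = ((13/2 + 24 - 18) - 1/192)² = (25/2 - 1/192)² = (2399/192)² = 5755201/36864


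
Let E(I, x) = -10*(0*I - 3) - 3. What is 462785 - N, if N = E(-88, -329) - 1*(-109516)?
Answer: 353242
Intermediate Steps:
E(I, x) = 27 (E(I, x) = -10*(0 - 3) - 3 = -10*(-3) - 3 = 30 - 3 = 27)
N = 109543 (N = 27 - 1*(-109516) = 27 + 109516 = 109543)
462785 - N = 462785 - 1*109543 = 462785 - 109543 = 353242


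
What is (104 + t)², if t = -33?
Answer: 5041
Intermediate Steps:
(104 + t)² = (104 - 33)² = 71² = 5041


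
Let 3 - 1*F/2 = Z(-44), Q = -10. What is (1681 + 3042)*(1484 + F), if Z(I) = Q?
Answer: 7131730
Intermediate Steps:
Z(I) = -10
F = 26 (F = 6 - 2*(-10) = 6 + 20 = 26)
(1681 + 3042)*(1484 + F) = (1681 + 3042)*(1484 + 26) = 4723*1510 = 7131730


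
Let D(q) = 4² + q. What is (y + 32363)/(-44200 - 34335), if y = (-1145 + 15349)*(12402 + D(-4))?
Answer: -176360819/78535 ≈ -2245.6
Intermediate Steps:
D(q) = 16 + q
y = 176328456 (y = (-1145 + 15349)*(12402 + (16 - 4)) = 14204*(12402 + 12) = 14204*12414 = 176328456)
(y + 32363)/(-44200 - 34335) = (176328456 + 32363)/(-44200 - 34335) = 176360819/(-78535) = 176360819*(-1/78535) = -176360819/78535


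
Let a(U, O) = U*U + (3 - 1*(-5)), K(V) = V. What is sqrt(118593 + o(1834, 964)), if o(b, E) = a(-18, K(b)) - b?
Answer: sqrt(117091) ≈ 342.19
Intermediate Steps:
a(U, O) = 8 + U**2 (a(U, O) = U**2 + (3 + 5) = U**2 + 8 = 8 + U**2)
o(b, E) = 332 - b (o(b, E) = (8 + (-18)**2) - b = (8 + 324) - b = 332 - b)
sqrt(118593 + o(1834, 964)) = sqrt(118593 + (332 - 1*1834)) = sqrt(118593 + (332 - 1834)) = sqrt(118593 - 1502) = sqrt(117091)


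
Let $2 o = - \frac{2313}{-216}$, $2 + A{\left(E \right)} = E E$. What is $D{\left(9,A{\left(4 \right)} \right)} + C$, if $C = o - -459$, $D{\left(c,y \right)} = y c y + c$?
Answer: $\frac{107393}{48} \approx 2237.4$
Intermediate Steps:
$A{\left(E \right)} = -2 + E^{2}$ ($A{\left(E \right)} = -2 + E E = -2 + E^{2}$)
$D{\left(c,y \right)} = c + c y^{2}$ ($D{\left(c,y \right)} = c y y + c = c y^{2} + c = c + c y^{2}$)
$o = \frac{257}{48}$ ($o = \frac{\left(-2313\right) \frac{1}{-216}}{2} = \frac{\left(-2313\right) \left(- \frac{1}{216}\right)}{2} = \frac{1}{2} \cdot \frac{257}{24} = \frac{257}{48} \approx 5.3542$)
$C = \frac{22289}{48}$ ($C = \frac{257}{48} - -459 = \frac{257}{48} + 459 = \frac{22289}{48} \approx 464.35$)
$D{\left(9,A{\left(4 \right)} \right)} + C = 9 \left(1 + \left(-2 + 4^{2}\right)^{2}\right) + \frac{22289}{48} = 9 \left(1 + \left(-2 + 16\right)^{2}\right) + \frac{22289}{48} = 9 \left(1 + 14^{2}\right) + \frac{22289}{48} = 9 \left(1 + 196\right) + \frac{22289}{48} = 9 \cdot 197 + \frac{22289}{48} = 1773 + \frac{22289}{48} = \frac{107393}{48}$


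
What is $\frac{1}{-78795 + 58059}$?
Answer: $- \frac{1}{20736} \approx -4.8225 \cdot 10^{-5}$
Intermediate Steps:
$\frac{1}{-78795 + 58059} = \frac{1}{-20736} = - \frac{1}{20736}$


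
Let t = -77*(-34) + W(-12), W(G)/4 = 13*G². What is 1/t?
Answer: 1/10106 ≈ 9.8951e-5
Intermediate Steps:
W(G) = 52*G² (W(G) = 4*(13*G²) = 52*G²)
t = 10106 (t = -77*(-34) + 52*(-12)² = 2618 + 52*144 = 2618 + 7488 = 10106)
1/t = 1/10106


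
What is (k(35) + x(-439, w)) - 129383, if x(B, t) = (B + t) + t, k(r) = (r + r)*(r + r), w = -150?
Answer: -125222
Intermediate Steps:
k(r) = 4*r**2 (k(r) = (2*r)*(2*r) = 4*r**2)
x(B, t) = B + 2*t
(k(35) + x(-439, w)) - 129383 = (4*35**2 + (-439 + 2*(-150))) - 129383 = (4*1225 + (-439 - 300)) - 129383 = (4900 - 739) - 129383 = 4161 - 129383 = -125222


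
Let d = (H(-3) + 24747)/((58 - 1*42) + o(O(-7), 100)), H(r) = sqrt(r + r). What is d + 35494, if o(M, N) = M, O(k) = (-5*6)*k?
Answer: 71207/2 + I*sqrt(6)/226 ≈ 35604.0 + 0.010838*I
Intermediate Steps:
H(r) = sqrt(2)*sqrt(r) (H(r) = sqrt(2*r) = sqrt(2)*sqrt(r))
O(k) = -30*k
d = 219/2 + I*sqrt(6)/226 (d = (sqrt(2)*sqrt(-3) + 24747)/((58 - 1*42) - 30*(-7)) = (sqrt(2)*(I*sqrt(3)) + 24747)/((58 - 42) + 210) = (I*sqrt(6) + 24747)/(16 + 210) = (24747 + I*sqrt(6))/226 = (24747 + I*sqrt(6))*(1/226) = 219/2 + I*sqrt(6)/226 ≈ 109.5 + 0.010838*I)
d + 35494 = (219/2 + I*sqrt(6)/226) + 35494 = 71207/2 + I*sqrt(6)/226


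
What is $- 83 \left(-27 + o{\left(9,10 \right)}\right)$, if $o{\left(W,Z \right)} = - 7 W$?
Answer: $7470$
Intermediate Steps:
$- 83 \left(-27 + o{\left(9,10 \right)}\right) = - 83 \left(-27 - 63\right) = \left(-83\right) \left(-90\right) = 7470$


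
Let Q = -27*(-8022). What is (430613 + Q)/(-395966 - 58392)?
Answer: -647207/454358 ≈ -1.4244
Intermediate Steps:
Q = 216594
(430613 + Q)/(-395966 - 58392) = (430613 + 216594)/(-395966 - 58392) = 647207/(-454358) = 647207*(-1/454358) = -647207/454358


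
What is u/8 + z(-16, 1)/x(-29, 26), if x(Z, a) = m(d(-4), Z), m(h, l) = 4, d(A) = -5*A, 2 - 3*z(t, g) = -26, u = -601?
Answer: -1747/24 ≈ -72.792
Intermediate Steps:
z(t, g) = 28/3 (z(t, g) = ⅔ - ⅓*(-26) = ⅔ + 26/3 = 28/3)
x(Z, a) = 4
u/8 + z(-16, 1)/x(-29, 26) = -601/8 + (28/3)/4 = -601*⅛ + (28/3)*(¼) = -601/8 + 7/3 = -1747/24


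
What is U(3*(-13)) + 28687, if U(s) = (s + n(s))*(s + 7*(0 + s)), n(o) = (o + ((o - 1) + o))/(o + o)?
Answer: 40383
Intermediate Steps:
n(o) = (-1 + 3*o)/(2*o) (n(o) = (o + ((-1 + o) + o))/((2*o)) = (o + (-1 + 2*o))*(1/(2*o)) = (-1 + 3*o)*(1/(2*o)) = (-1 + 3*o)/(2*o))
U(s) = 8*s*(s + (-1 + 3*s)/(2*s)) (U(s) = (s + (-1 + 3*s)/(2*s))*(s + 7*(0 + s)) = (s + (-1 + 3*s)/(2*s))*(s + 7*s) = (s + (-1 + 3*s)/(2*s))*(8*s) = 8*s*(s + (-1 + 3*s)/(2*s)))
U(3*(-13)) + 28687 = (-4 + 8*(3*(-13))² + 12*(3*(-13))) + 28687 = (-4 + 8*(-39)² + 12*(-39)) + 28687 = (-4 + 8*1521 - 468) + 28687 = (-4 + 12168 - 468) + 28687 = 11696 + 28687 = 40383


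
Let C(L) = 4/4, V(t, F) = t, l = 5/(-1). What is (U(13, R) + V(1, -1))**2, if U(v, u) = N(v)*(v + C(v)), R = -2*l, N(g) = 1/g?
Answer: 729/169 ≈ 4.3136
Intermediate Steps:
l = -5 (l = 5*(-1) = -5)
C(L) = 1 (C(L) = 4*(1/4) = 1)
R = 10 (R = -2*(-5) = 10)
U(v, u) = (1 + v)/v (U(v, u) = (v + 1)/v = (1 + v)/v)
(U(13, R) + V(1, -1))**2 = ((1 + 13)/13 + 1)**2 = ((1/13)*14 + 1)**2 = (14/13 + 1)**2 = (27/13)**2 = 729/169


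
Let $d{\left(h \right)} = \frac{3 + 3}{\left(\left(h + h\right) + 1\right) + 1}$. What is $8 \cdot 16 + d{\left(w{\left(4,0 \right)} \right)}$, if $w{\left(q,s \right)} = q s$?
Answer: $131$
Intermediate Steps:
$d{\left(h \right)} = \frac{6}{2 + 2 h}$ ($d{\left(h \right)} = \frac{6}{\left(2 h + 1\right) + 1} = \frac{6}{\left(1 + 2 h\right) + 1} = \frac{6}{2 + 2 h}$)
$8 \cdot 16 + d{\left(w{\left(4,0 \right)} \right)} = 8 \cdot 16 + \frac{3}{1 + 4 \cdot 0} = 128 + \frac{3}{1 + 0} = 128 + \frac{3}{1} = 128 + 3 \cdot 1 = 128 + 3 = 131$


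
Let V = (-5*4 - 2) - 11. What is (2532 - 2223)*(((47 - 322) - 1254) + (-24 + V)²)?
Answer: 531480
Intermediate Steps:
V = -33 (V = (-20 - 2) - 11 = -22 - 11 = -33)
(2532 - 2223)*(((47 - 322) - 1254) + (-24 + V)²) = (2532 - 2223)*(((47 - 322) - 1254) + (-24 - 33)²) = 309*((-275 - 1254) + (-57)²) = 309*(-1529 + 3249) = 309*1720 = 531480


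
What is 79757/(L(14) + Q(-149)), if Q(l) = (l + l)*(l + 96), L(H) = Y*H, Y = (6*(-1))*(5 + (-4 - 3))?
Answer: 79757/15962 ≈ 4.9967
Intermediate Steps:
Y = 12 (Y = -6*(5 - 7) = -6*(-2) = 12)
L(H) = 12*H
Q(l) = 2*l*(96 + l) (Q(l) = (2*l)*(96 + l) = 2*l*(96 + l))
79757/(L(14) + Q(-149)) = 79757/(12*14 + 2*(-149)*(96 - 149)) = 79757/(168 + 2*(-149)*(-53)) = 79757/(168 + 15794) = 79757/15962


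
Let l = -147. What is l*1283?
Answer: -188601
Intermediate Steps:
l*1283 = -147*1283 = -188601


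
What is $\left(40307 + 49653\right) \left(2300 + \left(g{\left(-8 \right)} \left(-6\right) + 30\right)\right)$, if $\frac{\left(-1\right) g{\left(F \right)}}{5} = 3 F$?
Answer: $144835600$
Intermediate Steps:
$g{\left(F \right)} = - 15 F$ ($g{\left(F \right)} = - 5 \cdot 3 F = - 15 F$)
$\left(40307 + 49653\right) \left(2300 + \left(g{\left(-8 \right)} \left(-6\right) + 30\right)\right) = \left(40307 + 49653\right) \left(2300 + \left(\left(-15\right) \left(-8\right) \left(-6\right) + 30\right)\right) = 89960 \left(2300 + \left(120 \left(-6\right) + 30\right)\right) = 89960 \left(2300 + \left(-720 + 30\right)\right) = 89960 \left(2300 - 690\right) = 89960 \cdot 1610 = 144835600$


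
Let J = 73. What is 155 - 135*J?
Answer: -9700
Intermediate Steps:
155 - 135*J = 155 - 135*73 = 155 - 9855 = -9700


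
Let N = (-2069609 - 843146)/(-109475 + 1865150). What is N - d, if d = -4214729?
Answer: 1479938284864/351135 ≈ 4.2147e+6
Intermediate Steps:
N = -582551/351135 (N = -2912755/1755675 = -2912755*1/1755675 = -582551/351135 ≈ -1.6591)
N - d = -582551/351135 - 1*(-4214729) = -582551/351135 + 4214729 = 1479938284864/351135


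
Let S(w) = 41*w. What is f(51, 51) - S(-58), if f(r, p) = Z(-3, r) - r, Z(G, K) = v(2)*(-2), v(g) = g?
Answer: 2323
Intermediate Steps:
Z(G, K) = -4 (Z(G, K) = 2*(-2) = -4)
f(r, p) = -4 - r
f(51, 51) - S(-58) = (-4 - 1*51) - 41*(-58) = (-4 - 51) - 1*(-2378) = -55 + 2378 = 2323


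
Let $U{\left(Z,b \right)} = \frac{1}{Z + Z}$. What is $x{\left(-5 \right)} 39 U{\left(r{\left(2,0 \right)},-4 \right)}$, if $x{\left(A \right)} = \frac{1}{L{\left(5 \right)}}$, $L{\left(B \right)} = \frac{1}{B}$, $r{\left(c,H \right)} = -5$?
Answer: $- \frac{39}{2} \approx -19.5$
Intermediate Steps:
$x{\left(A \right)} = 5$ ($x{\left(A \right)} = \frac{1}{\frac{1}{5}} = 5$)
$U{\left(Z,b \right)} = \frac{1}{2 Z}$
$x{\left(-5 \right)} 39 U{\left(r{\left(2,0 \right)},-4 \right)} = 5 \cdot 39 \frac{1}{2 \left(-5\right)} = 195 \cdot \frac{1}{2} \left(- \frac{1}{5}\right) = 195 \left(- \frac{1}{10}\right) = - \frac{39}{2}$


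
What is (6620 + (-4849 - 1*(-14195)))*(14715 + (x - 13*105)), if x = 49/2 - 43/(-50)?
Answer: 5338774944/25 ≈ 2.1355e+8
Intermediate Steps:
x = 634/25 (x = 49*(½) - 43*(-1/50) = 49/2 + 43/50 = 634/25 ≈ 25.360)
(6620 + (-4849 - 1*(-14195)))*(14715 + (x - 13*105)) = (6620 + (-4849 - 1*(-14195)))*(14715 + (634/25 - 13*105)) = (6620 + (-4849 + 14195))*(14715 + (634/25 - 1365)) = (6620 + 9346)*(14715 - 33491/25) = 15966*(334384/25) = 5338774944/25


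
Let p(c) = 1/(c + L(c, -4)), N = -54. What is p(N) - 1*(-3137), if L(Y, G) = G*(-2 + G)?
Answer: 94109/30 ≈ 3137.0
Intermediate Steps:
p(c) = 1/(24 + c) (p(c) = 1/(c - 4*(-2 - 4)) = 1/(c - 4*(-6)) = 1/(c + 24) = 1/(24 + c))
p(N) - 1*(-3137) = 1/(24 - 54) - 1*(-3137) = 1/(-30) + 3137 = -1/30 + 3137 = 94109/30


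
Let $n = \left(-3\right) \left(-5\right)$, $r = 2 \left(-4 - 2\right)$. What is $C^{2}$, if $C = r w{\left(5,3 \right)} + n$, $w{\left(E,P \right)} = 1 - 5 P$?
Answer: $33489$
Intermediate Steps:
$r = -12$ ($r = 2 \left(-6\right) = -12$)
$n = 15$
$C = 183$ ($C = - 12 \left(1 - 15\right) + 15 = \left(-12\right) \left(-14\right) + 15 = 168 + 15 = 183$)
$C^{2} = 183^{2} = 33489$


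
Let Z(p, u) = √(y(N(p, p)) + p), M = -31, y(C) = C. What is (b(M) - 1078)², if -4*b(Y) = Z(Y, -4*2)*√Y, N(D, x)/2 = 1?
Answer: (4312 - √899)²/16 ≈ 1.1460e+6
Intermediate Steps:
N(D, x) = 2 (N(D, x) = 2*1 = 2)
Z(p, u) = √(2 + p)
b(Y) = -√Y*√(2 + Y)/4 (b(Y) = -√(2 + Y)*√Y/4 = -√Y*√(2 + Y)/4)
(b(M) - 1078)² = (-√(-31)*√(2 - 31)/4 - 1078)² = (-I*√31*√(-29)/4 - 1078)² = (-I*√31*I*√29/4 - 1078)² = (√899/4 - 1078)² = (-1078 + √899/4)²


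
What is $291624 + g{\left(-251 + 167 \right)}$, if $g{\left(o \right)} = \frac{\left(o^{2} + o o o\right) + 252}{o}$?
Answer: $298593$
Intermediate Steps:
$g{\left(o \right)} = \frac{252 + o^{2} + o^{3}}{o}$ ($g{\left(o \right)} = \frac{\left(o^{2} + o^{2} o\right) + 252}{o} = \frac{\left(o^{2} + o^{3}\right) + 252}{o} = \frac{252 + o^{2} + o^{3}}{o}$)
$291624 + g{\left(-251 + 167 \right)} = 291624 + \left(\left(-251 + 167\right) + \left(-251 + 167\right)^{2} + \frac{252}{-251 + 167}\right) = 291624 + \left(-84 + \left(-84\right)^{2} + \frac{252}{-84}\right) = 291624 + \left(-84 + 7056 + 252 \left(- \frac{1}{84}\right)\right) = 291624 - -6969 = 291624 + 6969 = 298593$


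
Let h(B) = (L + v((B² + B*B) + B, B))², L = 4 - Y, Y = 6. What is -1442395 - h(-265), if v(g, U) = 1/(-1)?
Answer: -1442404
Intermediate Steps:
v(g, U) = -1
L = -2 (L = 4 - 1*6 = 4 - 6 = -2)
h(B) = 9 (h(B) = (-2 - 1)² = (-3)² = 9)
-1442395 - h(-265) = -1442395 - 1*9 = -1442395 - 9 = -1442404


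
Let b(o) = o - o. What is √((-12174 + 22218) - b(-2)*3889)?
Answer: 18*√31 ≈ 100.22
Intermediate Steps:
b(o) = 0
√((-12174 + 22218) - b(-2)*3889) = √((-12174 + 22218) - 0*3889) = √(10044 - 1*0) = √(10044 + 0) = √10044 = 18*√31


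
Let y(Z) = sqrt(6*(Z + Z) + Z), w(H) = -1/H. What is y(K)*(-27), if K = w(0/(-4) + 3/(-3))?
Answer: -27*sqrt(13) ≈ -97.350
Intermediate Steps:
K = 1 (K = -1/(0/(-4) + 3/(-3)) = -1/(0*(-1/4) + 3*(-1/3)) = -1/(0 - 1) = -1/(-1) = -1*(-1) = 1)
y(Z) = sqrt(13)*sqrt(Z) (y(Z) = sqrt(6*(2*Z) + Z) = sqrt(12*Z + Z) = sqrt(13*Z) = sqrt(13)*sqrt(Z))
y(K)*(-27) = (sqrt(13)*sqrt(1))*(-27) = (sqrt(13)*1)*(-27) = sqrt(13)*(-27) = -27*sqrt(13)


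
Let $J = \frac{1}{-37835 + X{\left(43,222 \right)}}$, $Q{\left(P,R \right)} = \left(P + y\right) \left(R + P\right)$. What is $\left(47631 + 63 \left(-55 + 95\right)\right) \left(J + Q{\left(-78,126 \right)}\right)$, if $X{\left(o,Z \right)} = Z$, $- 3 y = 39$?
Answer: $- \frac{8239487581335}{37613} \approx -2.1906 \cdot 10^{8}$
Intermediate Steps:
$y = -13$ ($y = \left(- \frac{1}{3}\right) 39 = -13$)
$Q{\left(P,R \right)} = \left(-13 + P\right) \left(P + R\right)$ ($Q{\left(P,R \right)} = \left(P - 13\right) \left(R + P\right) = \left(-13 + P\right) \left(P + R\right)$)
$J = - \frac{1}{37613}$ ($J = \frac{1}{-37835 + 222} = \frac{1}{-37613} = - \frac{1}{37613} \approx -2.6587 \cdot 10^{-5}$)
$\left(47631 + 63 \left(-55 + 95\right)\right) \left(J + Q{\left(-78,126 \right)}\right) = \left(47631 + 63 \left(-55 + 95\right)\right) \left(- \frac{1}{37613} - \left(10452 - 6084\right)\right) = \left(47631 + 63 \cdot 40\right) \left(- \frac{1}{37613} + \left(6084 + 1014 - 1638 - 9828\right)\right) = \left(47631 + 2520\right) \left(- \frac{1}{37613} - 4368\right) = 50151 \left(- \frac{164293585}{37613}\right) = - \frac{8239487581335}{37613}$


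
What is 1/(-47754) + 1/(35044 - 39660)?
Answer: -26185/110216232 ≈ -0.00023758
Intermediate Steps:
1/(-47754) + 1/(35044 - 39660) = -1/47754 + 1/(-4616) = -1/47754 - 1/4616 = -26185/110216232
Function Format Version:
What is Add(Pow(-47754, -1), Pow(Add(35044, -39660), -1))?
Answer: Rational(-26185, 110216232) ≈ -0.00023758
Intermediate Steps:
Add(Pow(-47754, -1), Pow(Add(35044, -39660), -1)) = Add(Rational(-1, 47754), Pow(-4616, -1)) = Add(Rational(-1, 47754), Rational(-1, 4616)) = Rational(-26185, 110216232)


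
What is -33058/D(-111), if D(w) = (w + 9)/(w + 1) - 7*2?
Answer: 1818190/719 ≈ 2528.8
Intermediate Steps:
D(w) = -14 + (9 + w)/(1 + w) (D(w) = (9 + w)/(1 + w) - 14 = -14 + (9 + w)/(1 + w))
-33058/D(-111) = -33058*(1 - 111)/(-5 - 13*(-111)) = -33058*(-110/(-5 + 1443)) = -33058/((-1/110*1438)) = -33058/(-719/55) = -33058*(-55/719) = 1818190/719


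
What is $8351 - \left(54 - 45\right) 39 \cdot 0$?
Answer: $8351$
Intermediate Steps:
$8351 - \left(54 - 45\right) 39 \cdot 0 = 8351 - 9 \cdot 0 = 8351 - 0 = 8351 + 0 = 8351$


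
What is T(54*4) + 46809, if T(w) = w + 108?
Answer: 47133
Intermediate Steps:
T(w) = 108 + w
T(54*4) + 46809 = (108 + 54*4) + 46809 = (108 + 216) + 46809 = 324 + 46809 = 47133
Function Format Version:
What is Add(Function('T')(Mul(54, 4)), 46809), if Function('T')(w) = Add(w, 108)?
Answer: 47133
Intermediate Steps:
Function('T')(w) = Add(108, w)
Add(Function('T')(Mul(54, 4)), 46809) = Add(Add(108, Mul(54, 4)), 46809) = Add(Add(108, 216), 46809) = Add(324, 46809) = 47133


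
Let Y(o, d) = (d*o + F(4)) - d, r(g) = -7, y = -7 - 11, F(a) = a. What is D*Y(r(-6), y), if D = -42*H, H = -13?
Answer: 80808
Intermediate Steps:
y = -18
Y(o, d) = 4 - d + d*o (Y(o, d) = (d*o + 4) - d = (4 + d*o) - d = 4 - d + d*o)
D = 546 (D = -42*(-13) = 546)
D*Y(r(-6), y) = 546*(4 - 1*(-18) - 18*(-7)) = 546*(4 + 18 + 126) = 546*148 = 80808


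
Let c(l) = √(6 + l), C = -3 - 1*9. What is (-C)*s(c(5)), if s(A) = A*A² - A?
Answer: 120*√11 ≈ 398.00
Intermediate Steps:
C = -12 (C = -3 - 9 = -12)
s(A) = A³ - A
(-C)*s(c(5)) = (-1*(-12))*((√(6 + 5))³ - √(6 + 5)) = 12*((√11)³ - √11) = 12*(11*√11 - √11) = 12*(10*√11) = 120*√11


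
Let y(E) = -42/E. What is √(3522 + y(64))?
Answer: √225366/8 ≈ 59.341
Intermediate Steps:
√(3522 + y(64)) = √(3522 - 42/64) = √(3522 - 42*1/64) = √(3522 - 21/32) = √(112683/32) = √225366/8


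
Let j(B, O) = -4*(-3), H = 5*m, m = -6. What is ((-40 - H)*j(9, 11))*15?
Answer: -1800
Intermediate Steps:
H = -30 (H = 5*(-6) = -30)
j(B, O) = 12
((-40 - H)*j(9, 11))*15 = ((-40 - 1*(-30))*12)*15 = ((-40 + 30)*12)*15 = -10*12*15 = -120*15 = -1800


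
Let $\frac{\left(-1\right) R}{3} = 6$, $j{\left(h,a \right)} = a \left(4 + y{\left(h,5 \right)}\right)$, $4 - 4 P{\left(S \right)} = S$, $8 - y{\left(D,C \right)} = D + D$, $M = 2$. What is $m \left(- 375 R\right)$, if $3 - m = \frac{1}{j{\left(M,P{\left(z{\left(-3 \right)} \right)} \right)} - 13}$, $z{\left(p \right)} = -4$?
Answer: $18000$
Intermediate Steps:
$y{\left(D,C \right)} = 8 - 2 D$ ($y{\left(D,C \right)} = 8 - \left(D + D\right) = 8 - 2 D$)
$P{\left(S \right)} = 1 - \frac{S}{4}$
$j{\left(h,a \right)} = a \left(12 - 2 h\right)$ ($j{\left(h,a \right)} = a \left(4 - \left(-8 + 2 h\right)\right) = a \left(12 - 2 h\right)$)
$R = -18$ ($R = \left(-3\right) 6 = -18$)
$m = \frac{8}{3}$ ($m = 3 - \frac{1}{2 \left(1 - -1\right) \left(6 - 2\right) - 13} = 3 - \frac{1}{2 \left(1 + 1\right) \left(6 - 2\right) - 13} = 3 - \frac{1}{2 \cdot 2 \cdot 4 - 13} = 3 - \frac{1}{16 - 13} = 3 - \frac{1}{3} = \frac{8}{3} \approx 2.6667$)
$m \left(- 375 R\right) = \frac{8 \left(\left(-375\right) \left(-18\right)\right)}{3} = \frac{8}{3} \cdot 6750 = 18000$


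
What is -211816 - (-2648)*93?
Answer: 34448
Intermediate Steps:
-211816 - (-2648)*93 = -211816 - 1*(-246264) = -211816 + 246264 = 34448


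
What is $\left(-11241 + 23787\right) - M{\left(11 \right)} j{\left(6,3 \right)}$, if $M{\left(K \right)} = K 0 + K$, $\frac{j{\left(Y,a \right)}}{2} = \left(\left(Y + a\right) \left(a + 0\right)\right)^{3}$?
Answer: $-420480$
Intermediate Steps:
$j{\left(Y,a \right)} = 2 a^{3} \left(Y + a\right)^{3}$ ($j{\left(Y,a \right)} = 2 \left(\left(Y + a\right) \left(a + 0\right)\right)^{3} = 2 \left(\left(Y + a\right) a\right)^{3} = 2 \left(a \left(Y + a\right)\right)^{3} = 2 a^{3} \left(Y + a\right)^{3}$)
$M{\left(K \right)} = K$ ($M{\left(K \right)} = 0 + K = K$)
$\left(-11241 + 23787\right) - M{\left(11 \right)} j{\left(6,3 \right)} = \left(-11241 + 23787\right) - 11 \cdot 2 \cdot 3^{3} \left(6 + 3\right)^{3} = 12546 - 11 \cdot 2 \cdot 27 \cdot 9^{3} = 12546 - 11 \cdot 2 \cdot 27 \cdot 729 = 12546 - 11 \cdot 39366 = 12546 - 433026 = -420480$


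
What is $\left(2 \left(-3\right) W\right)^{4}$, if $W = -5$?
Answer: $810000$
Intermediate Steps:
$\left(2 \left(-3\right) W\right)^{4} = \left(2 \left(-3\right) \left(-5\right)\right)^{4} = \left(\left(-6\right) \left(-5\right)\right)^{4} = 30^{4} = 810000$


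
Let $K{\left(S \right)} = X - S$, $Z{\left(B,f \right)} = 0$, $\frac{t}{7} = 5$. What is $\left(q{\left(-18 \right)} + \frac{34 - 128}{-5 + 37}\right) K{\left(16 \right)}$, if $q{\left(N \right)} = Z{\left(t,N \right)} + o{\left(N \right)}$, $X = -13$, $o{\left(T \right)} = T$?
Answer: $\frac{9715}{16} \approx 607.19$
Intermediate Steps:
$t = 35$ ($t = 7 \cdot 5 = 35$)
$K{\left(S \right)} = -13 - S$
$q{\left(N \right)} = N$ ($q{\left(N \right)} = 0 + N = N$)
$\left(q{\left(-18 \right)} + \frac{34 - 128}{-5 + 37}\right) K{\left(16 \right)} = \left(-18 + \frac{34 - 128}{-5 + 37}\right) \left(-13 - 16\right) = \left(-18 - \frac{94}{32}\right) \left(-13 - 16\right) = \left(-18 - \frac{47}{16}\right) \left(-29\right) = \left(- \frac{335}{16}\right) \left(-29\right) = \frac{9715}{16}$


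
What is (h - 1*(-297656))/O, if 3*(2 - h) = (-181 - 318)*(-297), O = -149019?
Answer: -248257/149019 ≈ -1.6659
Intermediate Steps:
h = -49399 (h = 2 - (-181 - 318)*(-297)/3 = 2 - (-499)*(-297)/3 = 2 - ⅓*148203 = 2 - 49401 = -49399)
(h - 1*(-297656))/O = (-49399 - 1*(-297656))/(-149019) = (-49399 + 297656)*(-1/149019) = 248257*(-1/149019) = -248257/149019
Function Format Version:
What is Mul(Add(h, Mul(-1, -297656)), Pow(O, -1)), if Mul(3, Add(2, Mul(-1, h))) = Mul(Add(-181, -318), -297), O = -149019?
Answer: Rational(-248257, 149019) ≈ -1.6659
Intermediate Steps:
h = -49399 (h = Add(2, Mul(Rational(-1, 3), Mul(Add(-181, -318), -297))) = Add(2, Mul(Rational(-1, 3), Mul(-499, -297))) = Add(2, Mul(Rational(-1, 3), 148203)) = Add(2, -49401) = -49399)
Mul(Add(h, Mul(-1, -297656)), Pow(O, -1)) = Mul(Add(-49399, Mul(-1, -297656)), Pow(-149019, -1)) = Mul(Add(-49399, 297656), Rational(-1, 149019)) = Mul(248257, Rational(-1, 149019)) = Rational(-248257, 149019)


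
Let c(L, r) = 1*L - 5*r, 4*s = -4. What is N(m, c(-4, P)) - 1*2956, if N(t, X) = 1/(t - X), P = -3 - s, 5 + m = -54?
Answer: -192141/65 ≈ -2956.0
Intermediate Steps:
m = -59 (m = -5 - 54 = -59)
s = -1 (s = (¼)*(-4) = -1)
P = -2 (P = -3 - 1*(-1) = -3 + 1 = -2)
c(L, r) = L - 5*r
N(m, c(-4, P)) - 1*2956 = 1/(-59 - (-4 - 5*(-2))) - 1*2956 = 1/(-59 - (-4 + 10)) - 2956 = 1/(-59 - 1*6) - 2956 = 1/(-59 - 6) - 2956 = 1/(-65) - 2956 = -1/65 - 2956 = -192141/65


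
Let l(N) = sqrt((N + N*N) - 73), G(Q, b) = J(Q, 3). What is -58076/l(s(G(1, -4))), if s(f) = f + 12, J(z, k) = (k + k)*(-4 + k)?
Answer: 58076*I*sqrt(31)/31 ≈ 10431.0*I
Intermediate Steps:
J(z, k) = 2*k*(-4 + k) (J(z, k) = (2*k)*(-4 + k) = 2*k*(-4 + k))
G(Q, b) = -6 (G(Q, b) = 2*3*(-4 + 3) = 2*3*(-1) = -6)
s(f) = 12 + f
l(N) = sqrt(-73 + N + N**2) (l(N) = sqrt((N + N**2) - 73) = sqrt(-73 + N + N**2))
-58076/l(s(G(1, -4))) = -58076/sqrt(-73 + (12 - 6) + (12 - 6)**2) = -58076/sqrt(-73 + 6 + 6**2) = -58076/sqrt(-73 + 6 + 36) = -58076*(-I*sqrt(31)/31) = -(-58076)*I*sqrt(31)/31 = 58076*I*sqrt(31)/31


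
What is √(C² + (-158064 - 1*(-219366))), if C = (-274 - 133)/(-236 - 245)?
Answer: √10360159/13 ≈ 247.59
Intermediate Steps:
C = 11/13 (C = -407/(-481) = -407*(-1/481) = 11/13 ≈ 0.84615)
√(C² + (-158064 - 1*(-219366))) = √((11/13)² + (-158064 - 1*(-219366))) = √(121/169 + (-158064 + 219366)) = √(121/169 + 61302) = √(10360159/169) = √10360159/13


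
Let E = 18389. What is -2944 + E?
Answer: 15445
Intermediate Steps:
-2944 + E = -2944 + 18389 = 15445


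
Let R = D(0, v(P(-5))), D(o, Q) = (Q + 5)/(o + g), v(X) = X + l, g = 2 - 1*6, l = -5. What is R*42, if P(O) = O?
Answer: 105/2 ≈ 52.500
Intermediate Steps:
g = -4 (g = 2 - 6 = -4)
v(X) = -5 + X (v(X) = X - 5 = -5 + X)
D(o, Q) = (5 + Q)/(-4 + o) (D(o, Q) = (Q + 5)/(o - 4) = (5 + Q)/(-4 + o))
R = 5/4 (R = (5 + (-5 - 5))/(-4 + 0) = (5 - 10)/(-4) = -¼*(-5) = 5/4 ≈ 1.2500)
R*42 = (5/4)*42 = 105/2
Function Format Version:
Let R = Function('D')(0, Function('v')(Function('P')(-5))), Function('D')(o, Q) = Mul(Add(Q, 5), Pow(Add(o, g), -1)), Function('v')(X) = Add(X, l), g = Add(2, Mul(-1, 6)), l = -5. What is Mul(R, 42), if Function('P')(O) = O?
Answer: Rational(105, 2) ≈ 52.500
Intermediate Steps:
g = -4 (g = Add(2, -6) = -4)
Function('v')(X) = Add(-5, X) (Function('v')(X) = Add(X, -5) = Add(-5, X))
Function('D')(o, Q) = Mul(Pow(Add(-4, o), -1), Add(5, Q)) (Function('D')(o, Q) = Mul(Add(Q, 5), Pow(Add(o, -4), -1)) = Mul(Add(5, Q), Pow(Add(-4, o), -1)) = Mul(Pow(Add(-4, o), -1), Add(5, Q)))
R = Rational(5, 4) (R = Mul(Pow(Add(-4, 0), -1), Add(5, Add(-5, -5))) = Mul(Pow(-4, -1), Add(5, -10)) = Mul(Rational(-1, 4), -5) = Rational(5, 4) ≈ 1.2500)
Mul(R, 42) = Mul(Rational(5, 4), 42) = Rational(105, 2)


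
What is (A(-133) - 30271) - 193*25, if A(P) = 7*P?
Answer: -36027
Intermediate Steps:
(A(-133) - 30271) - 193*25 = (7*(-133) - 30271) - 193*25 = (-931 - 30271) - 4825 = -31202 - 4825 = -36027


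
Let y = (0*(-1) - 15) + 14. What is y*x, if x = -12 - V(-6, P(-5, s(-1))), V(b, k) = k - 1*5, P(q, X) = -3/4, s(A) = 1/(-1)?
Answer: 25/4 ≈ 6.2500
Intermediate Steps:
s(A) = -1
P(q, X) = -¾ (P(q, X) = -3*¼ = -¾)
V(b, k) = -5 + k (V(b, k) = k - 5 = -5 + k)
x = -25/4 (x = -12 - (-5 - ¾) = -12 - 1*(-23/4) = -12 + 23/4 = -25/4 ≈ -6.2500)
y = -1 (y = (0 - 15) + 14 = -15 + 14 = -1)
y*x = -1*(-25/4) = 25/4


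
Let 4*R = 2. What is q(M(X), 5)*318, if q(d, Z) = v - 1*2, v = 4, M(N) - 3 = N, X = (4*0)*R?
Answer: 636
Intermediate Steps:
R = ½ (R = (¼)*2 = ½ ≈ 0.50000)
X = 0 (X = (4*0)*(½) = 0*(½) = 0)
M(N) = 3 + N
q(d, Z) = 2 (q(d, Z) = 4 - 1*2 = 4 - 2 = 2)
q(M(X), 5)*318 = 2*318 = 636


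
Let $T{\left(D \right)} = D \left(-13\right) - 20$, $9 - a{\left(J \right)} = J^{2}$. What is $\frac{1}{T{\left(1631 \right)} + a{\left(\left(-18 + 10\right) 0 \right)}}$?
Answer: $- \frac{1}{21214} \approx -4.7139 \cdot 10^{-5}$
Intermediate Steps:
$a{\left(J \right)} = 9 - J^{2}$
$T{\left(D \right)} = -20 - 13 D$ ($T{\left(D \right)} = - 13 D - 20 = -20 - 13 D$)
$\frac{1}{T{\left(1631 \right)} + a{\left(\left(-18 + 10\right) 0 \right)}} = \frac{1}{\left(-20 - 21203\right) + \left(9 - \left(\left(-18 + 10\right) 0\right)^{2}\right)} = \frac{1}{\left(-20 - 21203\right) + \left(9 - \left(\left(-8\right) 0\right)^{2}\right)} = \frac{1}{-21223 + \left(9 - 0^{2}\right)} = \frac{1}{-21223 + \left(9 - 0\right)} = \frac{1}{-21223 + \left(9 + 0\right)} = \frac{1}{-21223 + 9} = \frac{1}{-21214} = - \frac{1}{21214}$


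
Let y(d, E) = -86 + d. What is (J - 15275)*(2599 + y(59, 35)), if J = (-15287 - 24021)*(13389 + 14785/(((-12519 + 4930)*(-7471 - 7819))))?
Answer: -15707414347775229100/11603581 ≈ -1.3537e+12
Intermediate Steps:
J = -6106904539038650/11603581 (J = -39308*(13389 + 14785/((-7589*(-15290)))) = -39308*(13389 + 14785/116035810) = -39308*(13389 + 14785*(1/116035810)) = -39308*(13389 + 2957/23207162) = -39308*310720694975/23207162 = -6106904539038650/11603581 ≈ -5.2630e+8)
(J - 15275)*(2599 + y(59, 35)) = (-6106904539038650/11603581 - 15275)*(2599 + (-86 + 59)) = -6107081783738425*(2599 - 27)/11603581 = -6107081783738425/11603581*2572 = -15707414347775229100/11603581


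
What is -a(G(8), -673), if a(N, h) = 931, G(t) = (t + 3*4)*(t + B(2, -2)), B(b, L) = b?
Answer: -931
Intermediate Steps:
G(t) = (2 + t)*(12 + t) (G(t) = (t + 3*4)*(t + 2) = (t + 12)*(2 + t) = (12 + t)*(2 + t) = (2 + t)*(12 + t))
-a(G(8), -673) = -1*931 = -931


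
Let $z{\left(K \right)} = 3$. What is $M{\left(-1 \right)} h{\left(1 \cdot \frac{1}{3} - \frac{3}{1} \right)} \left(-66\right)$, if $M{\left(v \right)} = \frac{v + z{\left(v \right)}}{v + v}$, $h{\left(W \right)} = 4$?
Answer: $264$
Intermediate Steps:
$M{\left(v \right)} = \frac{3 + v}{2 v}$ ($M{\left(v \right)} = \frac{v + 3}{v + v} = \frac{3 + v}{2 v}$)
$M{\left(-1 \right)} h{\left(1 \cdot \frac{1}{3} - \frac{3}{1} \right)} \left(-66\right) = \frac{3 - 1}{2 \left(-1\right)} 4 \left(-66\right) = \frac{1}{2} \left(-1\right) 2 \left(-264\right) = \left(-1\right) \left(-264\right) = 264$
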